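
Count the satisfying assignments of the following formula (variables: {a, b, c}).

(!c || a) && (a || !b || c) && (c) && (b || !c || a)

2

There are 2^3 = 8 truth assignments over (a, b, c).
Check each against the 4 clauses (columns in the order a, b, c):
  F F F  ✗ fails (c)
  F F T  ✗ fails (!c || a)
  F T F  ✗ fails (a || !b || c)
  F T T  ✗ fails (!c || a)
  T F F  ✗ fails (c)
  T F T  ✓ satisfies all
  T T F  ✗ fails (c)
  T T T  ✓ satisfies all
2 of the 8 rows are models.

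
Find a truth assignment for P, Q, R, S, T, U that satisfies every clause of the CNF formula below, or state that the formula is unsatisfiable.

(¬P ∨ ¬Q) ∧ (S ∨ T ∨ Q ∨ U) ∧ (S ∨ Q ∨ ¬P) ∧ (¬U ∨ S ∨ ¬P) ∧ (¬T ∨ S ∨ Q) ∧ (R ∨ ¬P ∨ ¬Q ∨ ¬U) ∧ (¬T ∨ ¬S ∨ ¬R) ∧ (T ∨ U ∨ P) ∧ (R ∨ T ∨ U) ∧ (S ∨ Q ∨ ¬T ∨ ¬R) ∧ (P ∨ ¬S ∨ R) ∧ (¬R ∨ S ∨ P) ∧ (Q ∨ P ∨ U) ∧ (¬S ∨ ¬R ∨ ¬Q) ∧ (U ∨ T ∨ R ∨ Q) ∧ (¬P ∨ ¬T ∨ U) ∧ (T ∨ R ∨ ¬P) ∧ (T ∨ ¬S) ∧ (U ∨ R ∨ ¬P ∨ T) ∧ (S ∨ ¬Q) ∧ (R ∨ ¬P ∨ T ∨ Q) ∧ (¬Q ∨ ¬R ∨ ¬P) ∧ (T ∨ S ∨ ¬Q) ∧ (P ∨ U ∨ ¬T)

Suppose P = True.
Unit clause (¬Q) forces Q = False.
Unit clause (S) forces S = True.
Unit clause (T) forces T = True.
Unit clause (¬R) forces R = False.
Unit clause (U) forces U = True.
This assignment satisfies each clause.

P: True,  Q: False,  R: False,  S: True,  T: True,  U: True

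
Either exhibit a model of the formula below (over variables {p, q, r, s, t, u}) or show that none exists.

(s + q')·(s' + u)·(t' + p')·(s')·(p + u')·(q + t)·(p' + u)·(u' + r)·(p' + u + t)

p=0; q=0; r=0; s=0; t=1; u=0

The clause (s') is unit, so s = 0.
The clause (q') is unit, so q = 0.
The clause (t) is unit, so t = 1.
The clause (p') is unit, so p = 0.
The clause (u') is unit, so u = 0.
All clauses hold; r can take either value.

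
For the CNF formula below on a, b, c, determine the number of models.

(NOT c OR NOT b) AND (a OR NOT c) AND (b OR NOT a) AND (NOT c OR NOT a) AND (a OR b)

2

There are 2^3 = 8 truth assignments over (a, b, c).
Split on a. With a = true, the clauses containing a are satisfied and NOT a drops from the rest; 1 of the 2^2 = 4 assignments to the other variables satisfy what remains.
With a = false, by the same count on the reduced clause set, 1 assignment works.
Total: 1 + 1 = 2.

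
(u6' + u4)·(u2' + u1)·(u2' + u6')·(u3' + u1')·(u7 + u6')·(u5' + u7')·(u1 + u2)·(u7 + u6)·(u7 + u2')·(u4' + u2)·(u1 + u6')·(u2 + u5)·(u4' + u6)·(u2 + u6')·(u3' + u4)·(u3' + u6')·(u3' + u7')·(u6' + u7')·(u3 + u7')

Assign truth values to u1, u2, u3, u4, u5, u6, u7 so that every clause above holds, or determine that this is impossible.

UNSATISFIABLE

Branch on u6: set u6 = 0.
Unit clause (u7) forces u7 = 1.
Unit clause (u5') forces u5 = 0.
Unit clause (u2) forces u2 = 1.
Unit clause (u1) forces u1 = 1.
Unit clause (u3') forces u3 = 0.
That conflicts with the unit clause (u3).
Backtrack on u6: now try u6 = 1.
Unit clause (u4) forces u4 = 1.
Unit clause (u2') forces u2 = 0.
That conflicts with the unit clause (u2).
Neither u6 = 1 nor u6 = 0 works.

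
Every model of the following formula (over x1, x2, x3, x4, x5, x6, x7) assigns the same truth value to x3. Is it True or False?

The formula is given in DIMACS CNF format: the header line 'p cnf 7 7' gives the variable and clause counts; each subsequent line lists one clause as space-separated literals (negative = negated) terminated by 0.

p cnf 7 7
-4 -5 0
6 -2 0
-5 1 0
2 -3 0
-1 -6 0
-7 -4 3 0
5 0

False

Suppose x3 = True.
(x2) alone gives x2 = True.
(x6) alone gives x6 = True.
(¬x1) alone gives x1 = False.
(¬x5) alone gives x5 = False.
But (x5) is also a unit clause — contradiction.
So every satisfying assignment has x3 = False.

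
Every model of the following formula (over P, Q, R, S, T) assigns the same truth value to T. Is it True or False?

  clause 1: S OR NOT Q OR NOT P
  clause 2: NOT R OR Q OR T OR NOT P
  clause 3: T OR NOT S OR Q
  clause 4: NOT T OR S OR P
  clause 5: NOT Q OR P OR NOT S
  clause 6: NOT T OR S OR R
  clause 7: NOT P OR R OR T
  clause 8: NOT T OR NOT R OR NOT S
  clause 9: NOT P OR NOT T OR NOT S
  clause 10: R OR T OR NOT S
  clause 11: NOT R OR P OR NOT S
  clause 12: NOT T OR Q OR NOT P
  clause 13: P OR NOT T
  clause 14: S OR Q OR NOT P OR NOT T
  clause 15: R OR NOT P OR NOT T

Suppose T = true.
The clause (P) is unit, so P = true.
The clause (NOT S) is unit, so S = false.
The clause (NOT Q) is unit, so Q = false.
That conflicts with the unit clause (Q).
So every satisfying assignment has T = False.

False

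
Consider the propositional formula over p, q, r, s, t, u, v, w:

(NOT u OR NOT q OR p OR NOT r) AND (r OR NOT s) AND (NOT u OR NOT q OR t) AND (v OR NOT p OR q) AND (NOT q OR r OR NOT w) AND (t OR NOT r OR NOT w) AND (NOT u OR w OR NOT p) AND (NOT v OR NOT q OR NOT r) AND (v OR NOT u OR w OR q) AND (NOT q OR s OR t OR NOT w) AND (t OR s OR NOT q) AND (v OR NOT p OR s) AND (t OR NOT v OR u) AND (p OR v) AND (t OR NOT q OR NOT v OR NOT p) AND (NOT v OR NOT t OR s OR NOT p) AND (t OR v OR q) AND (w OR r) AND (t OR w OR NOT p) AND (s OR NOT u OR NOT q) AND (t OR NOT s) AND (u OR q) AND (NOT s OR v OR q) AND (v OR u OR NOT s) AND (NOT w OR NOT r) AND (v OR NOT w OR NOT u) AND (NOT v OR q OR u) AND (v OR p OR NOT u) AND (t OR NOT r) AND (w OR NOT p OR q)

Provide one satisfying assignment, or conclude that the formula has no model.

Case r = false:
(NOT s) alone gives s = false.
(w) alone gives w = true.
(NOT q) alone gives q = false.
(u) alone gives u = true.
(v) alone gives v = true.
Case t = false:
All clauses hold; p can take either value.

p=false,  q=false,  r=false,  s=false,  t=false,  u=true,  v=true,  w=true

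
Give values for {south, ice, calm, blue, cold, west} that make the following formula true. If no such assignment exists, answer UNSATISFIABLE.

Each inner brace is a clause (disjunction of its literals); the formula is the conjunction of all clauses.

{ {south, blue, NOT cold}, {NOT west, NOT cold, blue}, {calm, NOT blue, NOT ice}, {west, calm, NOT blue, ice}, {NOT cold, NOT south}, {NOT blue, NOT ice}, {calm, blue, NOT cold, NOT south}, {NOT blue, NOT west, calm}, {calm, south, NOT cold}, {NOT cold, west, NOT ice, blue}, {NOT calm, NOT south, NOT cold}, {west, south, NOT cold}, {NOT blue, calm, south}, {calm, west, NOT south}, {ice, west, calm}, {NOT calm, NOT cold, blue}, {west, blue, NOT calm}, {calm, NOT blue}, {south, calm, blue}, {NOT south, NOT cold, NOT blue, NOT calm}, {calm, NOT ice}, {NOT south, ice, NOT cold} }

south: true; ice: false; calm: false; blue: false; cold: false; west: true

Case cold = false:
Case blue = false:
Case west = true:
Case south = true:
Case calm = false:
The clause (NOT ice) is unit, so ice = false.
All clauses are satisfied.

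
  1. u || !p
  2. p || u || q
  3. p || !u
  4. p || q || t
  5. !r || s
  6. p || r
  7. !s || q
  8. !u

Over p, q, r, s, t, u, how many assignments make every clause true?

2

There are 2^6 = 64 truth assignments over (p, q, r, s, t, u).
Split on p. With p = true, the clauses containing p are satisfied and !p drops from the rest; 0 of the 2^5 = 32 assignments to the other variables satisfy what remains.
With p = false, by the same count on the reduced clause set, 2 assignments work.
(One model: p=F, q=T, r=T, s=T, t=F, u=F.)
Total: 0 + 2 = 2.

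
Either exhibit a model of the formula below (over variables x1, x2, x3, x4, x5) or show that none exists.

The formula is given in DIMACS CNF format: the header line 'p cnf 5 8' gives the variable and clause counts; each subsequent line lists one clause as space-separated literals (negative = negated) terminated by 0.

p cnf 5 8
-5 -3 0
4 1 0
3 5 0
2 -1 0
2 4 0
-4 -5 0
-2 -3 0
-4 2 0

x1: True; x2: True; x3: False; x4: False; x5: True

Try x5 = True.
From the singleton clause (¬x3), x3 = False.
From the singleton clause (¬x4), x4 = False.
From the singleton clause (x1), x1 = True.
From the singleton clause (x2), x2 = True.
All clauses are satisfied.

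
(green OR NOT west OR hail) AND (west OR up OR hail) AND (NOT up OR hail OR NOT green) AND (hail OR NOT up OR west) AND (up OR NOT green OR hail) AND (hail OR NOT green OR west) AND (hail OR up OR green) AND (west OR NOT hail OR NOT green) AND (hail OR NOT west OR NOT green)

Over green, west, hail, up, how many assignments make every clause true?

6

There are 2^4 = 16 truth assignments over (green, west, hail, up).
Check each against the 9 clauses (columns in the order green, west, hail, up):
  F F F F  ✗ fails (west OR up OR hail)
  F F F T  ✗ fails (hail OR NOT up OR west)
  F F T F  ✓ satisfies all
  F F T T  ✓ satisfies all
  F T F F  ✗ fails (green OR NOT west OR hail)
  F T F T  ✗ fails (green OR NOT west OR hail)
  F T T F  ✓ satisfies all
  F T T T  ✓ satisfies all
  T F F F  ✗ fails (west OR up OR hail)
  T F F T  ✗ fails (NOT up OR hail OR NOT green)
  T F T F  ✗ fails (west OR NOT hail OR NOT green)
  T F T T  ✗ fails (west OR NOT hail OR NOT green)
  T T F F  ✗ fails (up OR NOT green OR hail)
  T T F T  ✗ fails (NOT up OR hail OR NOT green)
  T T T F  ✓ satisfies all
  T T T T  ✓ satisfies all
6 of the 16 rows are models.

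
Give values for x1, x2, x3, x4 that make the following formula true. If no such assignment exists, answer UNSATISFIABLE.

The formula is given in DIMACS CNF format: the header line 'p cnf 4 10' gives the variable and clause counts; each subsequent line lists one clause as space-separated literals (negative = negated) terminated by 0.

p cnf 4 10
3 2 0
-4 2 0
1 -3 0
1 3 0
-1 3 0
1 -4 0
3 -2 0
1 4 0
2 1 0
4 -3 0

Try x3 = True.
The clause (x1) is unit, so x1 = True.
The clause (x4) is unit, so x4 = True.
The clause (x2) is unit, so x2 = True.
This assignment satisfies each clause.

x1=True, x2=True, x3=True, x4=True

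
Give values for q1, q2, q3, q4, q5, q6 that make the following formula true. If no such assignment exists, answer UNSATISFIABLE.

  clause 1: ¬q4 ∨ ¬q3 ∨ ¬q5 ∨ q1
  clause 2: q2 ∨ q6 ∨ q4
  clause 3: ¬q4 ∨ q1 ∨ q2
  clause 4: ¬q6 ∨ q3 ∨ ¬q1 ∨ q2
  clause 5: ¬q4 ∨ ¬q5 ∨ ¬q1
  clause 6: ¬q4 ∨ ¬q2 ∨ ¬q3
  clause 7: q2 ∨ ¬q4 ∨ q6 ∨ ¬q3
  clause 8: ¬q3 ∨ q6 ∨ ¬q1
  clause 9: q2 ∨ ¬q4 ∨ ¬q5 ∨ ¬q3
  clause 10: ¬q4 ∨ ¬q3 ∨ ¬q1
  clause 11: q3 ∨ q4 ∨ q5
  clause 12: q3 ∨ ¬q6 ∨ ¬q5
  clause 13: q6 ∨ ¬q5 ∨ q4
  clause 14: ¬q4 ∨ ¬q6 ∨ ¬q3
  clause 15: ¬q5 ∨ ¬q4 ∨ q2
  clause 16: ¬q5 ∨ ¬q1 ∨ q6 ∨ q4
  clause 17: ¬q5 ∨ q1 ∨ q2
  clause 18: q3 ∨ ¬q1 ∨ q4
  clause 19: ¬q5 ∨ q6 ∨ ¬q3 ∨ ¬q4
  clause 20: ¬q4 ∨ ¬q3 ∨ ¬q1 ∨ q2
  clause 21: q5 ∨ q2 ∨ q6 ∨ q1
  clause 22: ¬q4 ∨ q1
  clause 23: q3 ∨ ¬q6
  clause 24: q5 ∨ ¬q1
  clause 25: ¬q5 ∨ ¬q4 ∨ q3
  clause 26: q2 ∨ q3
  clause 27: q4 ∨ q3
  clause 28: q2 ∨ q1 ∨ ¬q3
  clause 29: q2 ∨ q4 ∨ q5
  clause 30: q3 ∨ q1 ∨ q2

Suppose q4 = False.
(q3) alone gives q3 = True.
Suppose q2 = True.
Suppose q6 = False.
(¬q1) alone gives q1 = False.
(¬q5) alone gives q5 = False.
This assignment satisfies each clause.

q1: False; q2: True; q3: True; q4: False; q5: False; q6: False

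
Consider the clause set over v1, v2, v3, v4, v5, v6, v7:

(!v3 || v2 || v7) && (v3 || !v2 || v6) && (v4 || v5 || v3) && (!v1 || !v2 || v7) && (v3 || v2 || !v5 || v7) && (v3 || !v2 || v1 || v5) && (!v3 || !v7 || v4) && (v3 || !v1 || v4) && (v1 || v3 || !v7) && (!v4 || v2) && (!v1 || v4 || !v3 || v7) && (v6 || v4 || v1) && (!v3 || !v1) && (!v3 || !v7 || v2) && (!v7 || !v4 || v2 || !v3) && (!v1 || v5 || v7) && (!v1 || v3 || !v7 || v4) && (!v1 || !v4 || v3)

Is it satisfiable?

Yes, satisfiable

Case v4 = true:
From the singleton clause (v2), v2 = true.
Case v3 = true:
From the singleton clause (!v1), v1 = false.
No clause remains; v5, v6, v7 are free.
A satisfying assignment: v1 ↦ false,  v2 ↦ true,  v3 ↦ true,  v4 ↦ true,  v5 ↦ true,  v6 ↦ false,  v7 ↦ true.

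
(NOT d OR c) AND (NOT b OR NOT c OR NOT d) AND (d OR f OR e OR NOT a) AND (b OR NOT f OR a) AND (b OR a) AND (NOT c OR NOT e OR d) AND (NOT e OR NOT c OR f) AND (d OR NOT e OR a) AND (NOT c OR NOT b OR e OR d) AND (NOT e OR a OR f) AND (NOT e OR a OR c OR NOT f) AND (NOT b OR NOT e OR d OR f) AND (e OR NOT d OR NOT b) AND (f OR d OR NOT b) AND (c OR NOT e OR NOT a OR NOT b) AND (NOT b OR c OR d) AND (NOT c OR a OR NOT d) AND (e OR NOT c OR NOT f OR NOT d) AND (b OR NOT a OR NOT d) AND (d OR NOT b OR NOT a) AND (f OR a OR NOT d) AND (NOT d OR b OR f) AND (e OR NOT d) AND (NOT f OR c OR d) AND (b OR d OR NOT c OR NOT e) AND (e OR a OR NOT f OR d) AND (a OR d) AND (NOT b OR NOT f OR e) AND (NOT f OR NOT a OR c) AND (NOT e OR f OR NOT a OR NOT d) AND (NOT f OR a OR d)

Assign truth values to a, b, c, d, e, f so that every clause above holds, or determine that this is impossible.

Case d = false:
(a) alone gives a = true.
(NOT b) alone gives b = false.
Case f = true:
(c) alone gives c = true.
(NOT e) alone gives e = false.
All clauses are satisfied.

a ↦ true, b ↦ false, c ↦ true, d ↦ false, e ↦ false, f ↦ true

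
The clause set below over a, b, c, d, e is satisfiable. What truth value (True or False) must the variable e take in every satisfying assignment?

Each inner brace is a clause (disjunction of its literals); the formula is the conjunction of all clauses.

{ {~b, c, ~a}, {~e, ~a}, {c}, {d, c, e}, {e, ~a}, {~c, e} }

True

Suppose e = 0.
Unit clause (c) forces c = 1.
Now (~c) is unsatisfied and unit — conflict.
So every satisfying assignment has e = True.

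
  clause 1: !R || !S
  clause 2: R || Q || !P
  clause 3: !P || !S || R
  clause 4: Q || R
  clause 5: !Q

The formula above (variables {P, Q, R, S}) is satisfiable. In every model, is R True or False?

Suppose R = false.
From the singleton clause (Q), Q = true.
That conflicts with the unit clause (!Q).
So every satisfying assignment has R = True.

True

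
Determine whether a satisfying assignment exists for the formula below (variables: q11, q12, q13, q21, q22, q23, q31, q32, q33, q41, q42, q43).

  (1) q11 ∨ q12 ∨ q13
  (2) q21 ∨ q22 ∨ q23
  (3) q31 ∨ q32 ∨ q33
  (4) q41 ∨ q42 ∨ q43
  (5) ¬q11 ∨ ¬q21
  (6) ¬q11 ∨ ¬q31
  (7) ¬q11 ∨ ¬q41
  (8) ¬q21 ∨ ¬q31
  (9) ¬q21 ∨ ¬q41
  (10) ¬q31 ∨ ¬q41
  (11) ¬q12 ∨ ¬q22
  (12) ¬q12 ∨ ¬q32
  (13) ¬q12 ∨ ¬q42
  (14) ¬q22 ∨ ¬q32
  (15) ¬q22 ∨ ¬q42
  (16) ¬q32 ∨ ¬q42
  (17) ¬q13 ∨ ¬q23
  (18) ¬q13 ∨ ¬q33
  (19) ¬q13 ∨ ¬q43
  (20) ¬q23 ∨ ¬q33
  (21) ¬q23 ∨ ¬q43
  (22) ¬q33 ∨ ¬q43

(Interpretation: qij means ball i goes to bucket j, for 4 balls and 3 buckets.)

Try q11 = False.
Try q12 = True.
Unit clause (¬q22) forces q22 = False.
Unit clause (¬q32) forces q32 = False.
Unit clause (¬q42) forces q42 = False.
Try q21 = True.
Unit clause (¬q31) forces q31 = False.
Unit clause (q33) forces q33 = True.
Unit clause (¬q41) forces q41 = False.
Unit clause (q43) forces q43 = True.
That conflicts with the unit clause (¬q43).
That branch fails; take q21 = False instead.
Unit clause (q23) forces q23 = True.
Unit clause (¬q13) forces q13 = False.
Unit clause (¬q33) forces q33 = False.
Unit clause (q31) forces q31 = True.
Unit clause (¬q41) forces q41 = False.
Unit clause (q43) forces q43 = True.
That conflicts with the unit clause (¬q43).
Both values of q21 lead to a conflict.
That branch fails; take q12 = False instead.
Unit clause (q13) forces q13 = True.
Unit clause (¬q23) forces q23 = False.
Unit clause (¬q33) forces q33 = False.
Unit clause (¬q43) forces q43 = False.
Try q21 = True.
Unit clause (¬q31) forces q31 = False.
Unit clause (q32) forces q32 = True.
Unit clause (¬q41) forces q41 = False.
Unit clause (q42) forces q42 = True.
That conflicts with the unit clause (¬q42).
That branch fails; take q21 = False instead.
Unit clause (q22) forces q22 = True.
Unit clause (¬q32) forces q32 = False.
Unit clause (q31) forces q31 = True.
Unit clause (¬q41) forces q41 = False.
Unit clause (q42) forces q42 = True.
That conflicts with the unit clause (¬q42).
Both values of q21 lead to a conflict.
Both values of q12 lead to a conflict.
That branch fails; take q11 = True instead.
Unit clause (¬q21) forces q21 = False.
Unit clause (¬q31) forces q31 = False.
Unit clause (¬q41) forces q41 = False.
Try q22 = True.
Unit clause (¬q12) forces q12 = False.
Unit clause (¬q32) forces q32 = False.
Unit clause (q33) forces q33 = True.
Unit clause (¬q42) forces q42 = False.
Unit clause (q43) forces q43 = True.
That conflicts with the unit clause (¬q43).
That branch fails; take q22 = False instead.
Unit clause (q23) forces q23 = True.
Unit clause (¬q13) forces q13 = False.
Unit clause (¬q33) forces q33 = False.
Unit clause (q32) forces q32 = True.
Unit clause (¬q12) forces q12 = False.
Unit clause (¬q42) forces q42 = False.
Unit clause (q43) forces q43 = True.
That conflicts with the unit clause (¬q43).
Both values of q22 lead to a conflict.
Both values of q11 lead to a conflict.
No assignment satisfies every clause.

No, unsatisfiable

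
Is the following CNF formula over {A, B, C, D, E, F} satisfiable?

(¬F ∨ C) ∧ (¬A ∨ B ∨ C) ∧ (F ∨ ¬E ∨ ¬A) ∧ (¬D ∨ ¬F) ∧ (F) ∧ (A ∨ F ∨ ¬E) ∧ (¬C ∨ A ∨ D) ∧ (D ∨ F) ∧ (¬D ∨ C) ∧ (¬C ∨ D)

The clause (F) is unit, so F = True.
The clause (C) is unit, so C = True.
The clause (¬D) is unit, so D = False.
Now (D) is unsatisfied and unit — conflict.
No assignment satisfies every clause.

No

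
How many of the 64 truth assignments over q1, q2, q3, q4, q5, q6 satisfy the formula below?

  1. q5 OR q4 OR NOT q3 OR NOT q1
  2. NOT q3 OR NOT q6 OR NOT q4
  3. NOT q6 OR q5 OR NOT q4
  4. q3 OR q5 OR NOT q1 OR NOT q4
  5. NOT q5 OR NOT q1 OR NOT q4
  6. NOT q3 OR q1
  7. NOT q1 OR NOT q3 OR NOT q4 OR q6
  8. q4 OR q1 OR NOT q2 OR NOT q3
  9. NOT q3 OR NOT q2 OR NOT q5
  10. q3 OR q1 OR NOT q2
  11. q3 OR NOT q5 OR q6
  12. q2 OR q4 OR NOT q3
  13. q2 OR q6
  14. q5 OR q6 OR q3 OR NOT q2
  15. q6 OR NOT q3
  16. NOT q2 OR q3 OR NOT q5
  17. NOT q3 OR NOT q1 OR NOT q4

6

There are 2^6 = 64 truth assignments over (q1, q2, q3, q4, q5, q6).
Split on q3. With q3 = true, the clauses containing q3 are satisfied and NOT q3 drops from the rest; 0 of the 2^5 = 32 assignments to the other variables satisfy what remains.
With q3 = false, by the same count on the reduced clause set, 6 assignments work.
(One model: q1=F, q2=F, q3=F, q4=F, q5=F, q6=T.)
Total: 0 + 6 = 6.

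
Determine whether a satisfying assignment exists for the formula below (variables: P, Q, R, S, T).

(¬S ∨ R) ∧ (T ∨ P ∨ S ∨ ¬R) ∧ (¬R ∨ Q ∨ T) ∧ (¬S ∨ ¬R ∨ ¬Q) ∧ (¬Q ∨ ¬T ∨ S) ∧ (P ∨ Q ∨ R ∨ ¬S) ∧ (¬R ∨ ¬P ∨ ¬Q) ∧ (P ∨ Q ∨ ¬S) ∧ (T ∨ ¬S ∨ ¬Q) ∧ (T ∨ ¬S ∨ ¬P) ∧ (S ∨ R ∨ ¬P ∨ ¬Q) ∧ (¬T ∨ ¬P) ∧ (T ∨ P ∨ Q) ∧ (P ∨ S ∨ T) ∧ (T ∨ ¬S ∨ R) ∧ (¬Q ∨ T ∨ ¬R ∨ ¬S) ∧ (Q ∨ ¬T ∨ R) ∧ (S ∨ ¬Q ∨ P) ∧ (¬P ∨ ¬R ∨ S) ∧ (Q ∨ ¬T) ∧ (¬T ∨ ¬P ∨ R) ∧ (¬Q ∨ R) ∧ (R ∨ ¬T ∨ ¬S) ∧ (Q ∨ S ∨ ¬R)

Yes

Suppose S = False.
Suppose Q = False.
(¬T) alone gives T = False.
(¬R) alone gives R = False.
(P) alone gives P = True.
Every clause now holds.
A satisfying assignment: P: True; Q: False; R: False; S: False; T: False.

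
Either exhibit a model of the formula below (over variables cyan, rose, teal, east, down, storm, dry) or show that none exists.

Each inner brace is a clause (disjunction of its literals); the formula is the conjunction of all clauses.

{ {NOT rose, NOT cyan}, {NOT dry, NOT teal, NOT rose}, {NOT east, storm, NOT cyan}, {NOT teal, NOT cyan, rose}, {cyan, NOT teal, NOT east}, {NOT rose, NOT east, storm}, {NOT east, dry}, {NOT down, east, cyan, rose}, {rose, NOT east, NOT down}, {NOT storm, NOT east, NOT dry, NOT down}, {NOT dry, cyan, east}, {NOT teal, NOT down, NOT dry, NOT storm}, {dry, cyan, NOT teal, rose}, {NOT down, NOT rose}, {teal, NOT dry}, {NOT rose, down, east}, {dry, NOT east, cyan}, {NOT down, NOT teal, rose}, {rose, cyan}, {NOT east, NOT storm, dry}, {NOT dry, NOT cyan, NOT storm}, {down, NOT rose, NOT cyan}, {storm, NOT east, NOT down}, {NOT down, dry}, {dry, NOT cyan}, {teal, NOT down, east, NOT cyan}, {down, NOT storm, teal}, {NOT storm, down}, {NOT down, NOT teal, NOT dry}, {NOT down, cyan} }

Try rose = false.
From the singleton clause (cyan), cyan = true.
From the singleton clause (NOT teal), teal = false.
From the singleton clause (NOT dry), dry = false.
That conflicts with the unit clause (dry).
Undo rose and try rose = true.
From the singleton clause (NOT cyan), cyan = false.
From the singleton clause (NOT down), down = false.
From the singleton clause (east), east = true.
From the singleton clause (NOT teal), teal = false.
From the singleton clause (storm), storm = true.
That conflicts with the unit clause (NOT storm).
Both values of rose lead to a conflict.

UNSATISFIABLE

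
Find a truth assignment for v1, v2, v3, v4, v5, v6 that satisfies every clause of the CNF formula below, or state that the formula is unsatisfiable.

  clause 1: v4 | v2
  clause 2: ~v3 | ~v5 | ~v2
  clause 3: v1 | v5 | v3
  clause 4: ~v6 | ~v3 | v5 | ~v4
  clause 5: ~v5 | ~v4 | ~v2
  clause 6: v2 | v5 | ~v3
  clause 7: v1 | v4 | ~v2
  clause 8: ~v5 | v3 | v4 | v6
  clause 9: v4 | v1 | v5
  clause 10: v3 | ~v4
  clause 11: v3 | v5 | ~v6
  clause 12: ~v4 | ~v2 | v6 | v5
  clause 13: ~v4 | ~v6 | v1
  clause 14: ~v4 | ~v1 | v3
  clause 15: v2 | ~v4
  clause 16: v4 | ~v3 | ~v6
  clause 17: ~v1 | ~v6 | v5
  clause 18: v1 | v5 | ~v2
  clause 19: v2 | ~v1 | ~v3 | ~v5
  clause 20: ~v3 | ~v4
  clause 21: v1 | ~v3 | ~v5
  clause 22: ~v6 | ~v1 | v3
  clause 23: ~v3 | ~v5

v1 ↦ 1; v2 ↦ 1; v3 ↦ 0; v4 ↦ 0; v5 ↦ 0; v6 ↦ 0

Case v4 = 0:
Unit clause (v2) forces v2 = 1.
Unit clause (v1) forces v1 = 1.
Case v3 = 0:
Unit clause (~v6) forces v6 = 0.
Unit clause (~v5) forces v5 = 0.
Every clause now holds.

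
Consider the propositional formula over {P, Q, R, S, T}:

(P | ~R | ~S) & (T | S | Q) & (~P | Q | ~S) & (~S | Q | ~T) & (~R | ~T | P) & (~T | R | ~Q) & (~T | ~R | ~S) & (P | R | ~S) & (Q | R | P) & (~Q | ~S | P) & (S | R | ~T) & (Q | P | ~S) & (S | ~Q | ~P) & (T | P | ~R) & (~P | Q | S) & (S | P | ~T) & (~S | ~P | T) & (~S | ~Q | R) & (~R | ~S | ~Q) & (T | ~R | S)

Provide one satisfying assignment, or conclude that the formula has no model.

P=0, Q=1, R=0, S=0, T=0

Branch on P: set P = 0.
Branch on R: set R = 0.
The clause (~S) is unit, so S = 0.
The clause (Q) is unit, so Q = 1.
The clause (~T) is unit, so T = 0.
This assignment satisfies each clause.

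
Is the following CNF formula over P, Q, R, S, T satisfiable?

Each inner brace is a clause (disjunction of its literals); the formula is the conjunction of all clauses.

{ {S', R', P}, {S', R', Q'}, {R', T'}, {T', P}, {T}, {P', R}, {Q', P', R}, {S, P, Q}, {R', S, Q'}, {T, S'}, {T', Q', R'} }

No

From the singleton clause (T), T = 1.
From the singleton clause (R'), R = 0.
From the singleton clause (P), P = 1.
But (P') is also a unit clause — contradiction.
No assignment satisfies every clause.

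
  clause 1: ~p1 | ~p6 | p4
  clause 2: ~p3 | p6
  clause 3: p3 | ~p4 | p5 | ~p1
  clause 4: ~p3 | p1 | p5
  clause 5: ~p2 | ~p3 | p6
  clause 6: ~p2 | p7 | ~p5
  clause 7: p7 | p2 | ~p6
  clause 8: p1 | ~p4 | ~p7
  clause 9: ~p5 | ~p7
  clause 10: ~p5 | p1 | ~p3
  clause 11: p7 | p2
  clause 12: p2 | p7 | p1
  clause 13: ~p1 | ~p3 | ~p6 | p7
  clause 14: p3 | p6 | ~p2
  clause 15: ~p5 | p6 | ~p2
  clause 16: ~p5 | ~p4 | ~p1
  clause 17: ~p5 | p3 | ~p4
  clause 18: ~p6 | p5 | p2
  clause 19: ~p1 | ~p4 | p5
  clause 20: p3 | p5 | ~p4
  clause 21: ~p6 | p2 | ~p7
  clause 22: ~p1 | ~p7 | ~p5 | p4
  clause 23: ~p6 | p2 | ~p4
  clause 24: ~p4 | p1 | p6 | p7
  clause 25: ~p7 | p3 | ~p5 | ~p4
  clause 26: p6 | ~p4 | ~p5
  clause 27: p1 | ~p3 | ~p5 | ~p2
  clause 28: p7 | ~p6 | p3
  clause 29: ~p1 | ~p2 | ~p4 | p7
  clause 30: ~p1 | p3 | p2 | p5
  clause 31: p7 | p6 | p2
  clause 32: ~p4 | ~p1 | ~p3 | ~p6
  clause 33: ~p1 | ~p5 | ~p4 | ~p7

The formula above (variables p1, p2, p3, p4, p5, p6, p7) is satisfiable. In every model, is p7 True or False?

True

Suppose p7 = 0.
Unit clause (p2) forces p2 = 1.
Unit clause (~p5) forces p5 = 0.
Suppose p3 = 0.
Unit clause (p6) forces p6 = 1.
But (~p6) is also a unit clause — contradiction.
Undo p3 and try p3 = 1.
Unit clause (p6) forces p6 = 1.
Unit clause (p1) forces p1 = 1.
But (~p1) is also a unit clause — contradiction.
Both values of p3 lead to a conflict.
So every satisfying assignment has p7 = True.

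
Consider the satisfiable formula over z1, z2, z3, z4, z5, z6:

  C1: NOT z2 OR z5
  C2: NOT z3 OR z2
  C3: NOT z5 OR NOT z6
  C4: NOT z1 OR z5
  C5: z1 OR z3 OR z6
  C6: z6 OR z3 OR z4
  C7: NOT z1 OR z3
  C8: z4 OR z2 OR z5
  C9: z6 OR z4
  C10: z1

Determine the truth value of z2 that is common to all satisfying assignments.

True

Suppose z2 = false.
Unit clause (NOT z3) forces z3 = false.
Unit clause (NOT z1) forces z1 = false.
But (z1) is also a unit clause — contradiction.
So every satisfying assignment has z2 = True.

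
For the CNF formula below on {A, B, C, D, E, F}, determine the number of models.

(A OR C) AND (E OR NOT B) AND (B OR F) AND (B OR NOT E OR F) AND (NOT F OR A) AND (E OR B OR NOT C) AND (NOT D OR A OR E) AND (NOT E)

There are 2^6 = 64 truth assignments over (A, B, C, D, E, F).
Split on A. With A = true, the clauses containing A are satisfied and NOT A drops from the rest; 2 of the 2^5 = 32 assignments to the other variables satisfy what remains.
With A = false, by the same count on the reduced clause set, 0 assignments work.
(One model: A=T, B=F, C=F, D=F, E=F, F=T.)
Total: 2 + 0 = 2.

2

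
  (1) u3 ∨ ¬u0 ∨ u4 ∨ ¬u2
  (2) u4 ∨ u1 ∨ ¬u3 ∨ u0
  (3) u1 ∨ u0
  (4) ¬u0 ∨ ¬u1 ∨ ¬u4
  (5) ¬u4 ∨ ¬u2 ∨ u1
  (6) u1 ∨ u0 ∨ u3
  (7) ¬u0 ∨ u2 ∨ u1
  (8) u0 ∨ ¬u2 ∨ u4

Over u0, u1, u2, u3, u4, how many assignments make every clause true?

10

There are 2^5 = 32 truth assignments over (u0, u1, u2, u3, u4).
Split on u1. With u1 = True, the clauses containing u1 are satisfied and ¬u1 drops from the rest; 9 of the 2^4 = 16 assignments to the other variables satisfy what remains.
With u1 = False, by the same count on the reduced clause set, 1 assignment works.
Total: 9 + 1 = 10.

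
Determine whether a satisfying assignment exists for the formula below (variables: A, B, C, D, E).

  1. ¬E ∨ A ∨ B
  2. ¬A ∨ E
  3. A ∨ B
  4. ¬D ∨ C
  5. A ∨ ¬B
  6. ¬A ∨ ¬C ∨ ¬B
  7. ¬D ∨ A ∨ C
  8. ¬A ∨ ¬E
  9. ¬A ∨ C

No

Try A = False.
From the singleton clause (B), B = True.
Now (¬B) is unsatisfied and unit — conflict.
Undo A and try A = True.
From the singleton clause (E), E = True.
Now (¬E) is unsatisfied and unit — conflict.
Either choice for A ends in contradiction.
No assignment satisfies every clause.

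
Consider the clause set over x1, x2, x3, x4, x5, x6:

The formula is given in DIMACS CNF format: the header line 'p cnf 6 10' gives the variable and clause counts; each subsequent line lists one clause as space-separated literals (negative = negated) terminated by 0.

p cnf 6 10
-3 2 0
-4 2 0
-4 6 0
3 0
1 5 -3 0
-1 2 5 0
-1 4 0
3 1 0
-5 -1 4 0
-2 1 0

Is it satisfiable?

Unit clause (x3) forces x3 = True.
Unit clause (x2) forces x2 = True.
Unit clause (x1) forces x1 = True.
Unit clause (x4) forces x4 = True.
Unit clause (x6) forces x6 = True.
Every clause is now satisfied; x5 is unconstrained.
A satisfying assignment: x1=True; x2=True; x3=True; x4=True; x5=False; x6=True.

Satisfiable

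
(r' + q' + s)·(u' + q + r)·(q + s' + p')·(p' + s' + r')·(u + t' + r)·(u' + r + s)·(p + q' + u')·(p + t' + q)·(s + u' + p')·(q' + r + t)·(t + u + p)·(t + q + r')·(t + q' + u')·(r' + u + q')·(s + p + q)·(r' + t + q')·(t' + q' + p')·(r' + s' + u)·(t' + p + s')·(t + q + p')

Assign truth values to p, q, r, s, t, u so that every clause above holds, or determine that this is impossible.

Case r = 1:
Case q = 0:
The clause (t) is unit, so t = 1.
The clause (p) is unit, so p = 1.
The clause (s') is unit, so s = 0.
The clause (u') is unit, so u = 0.
This assignment satisfies each clause.

p=1,  q=0,  r=1,  s=0,  t=1,  u=0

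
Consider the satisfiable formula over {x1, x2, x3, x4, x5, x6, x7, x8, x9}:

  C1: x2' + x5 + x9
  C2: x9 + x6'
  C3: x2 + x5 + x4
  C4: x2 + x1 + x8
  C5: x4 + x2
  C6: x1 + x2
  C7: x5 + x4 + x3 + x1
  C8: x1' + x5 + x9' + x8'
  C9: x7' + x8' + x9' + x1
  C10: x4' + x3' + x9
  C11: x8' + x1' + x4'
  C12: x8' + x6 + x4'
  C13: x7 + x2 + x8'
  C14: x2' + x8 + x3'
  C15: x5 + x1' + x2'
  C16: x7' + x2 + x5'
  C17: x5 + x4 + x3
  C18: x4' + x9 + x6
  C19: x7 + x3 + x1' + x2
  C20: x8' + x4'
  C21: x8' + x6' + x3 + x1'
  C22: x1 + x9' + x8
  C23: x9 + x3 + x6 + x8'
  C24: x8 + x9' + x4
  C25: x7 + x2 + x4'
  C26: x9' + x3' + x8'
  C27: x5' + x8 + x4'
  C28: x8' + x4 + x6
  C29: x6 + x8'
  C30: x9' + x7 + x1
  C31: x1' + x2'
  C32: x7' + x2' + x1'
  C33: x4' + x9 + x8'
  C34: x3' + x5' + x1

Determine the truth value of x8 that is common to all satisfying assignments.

Suppose x8 = 1.
Unit clause (x4') forces x4 = 0.
Unit clause (x2) forces x2 = 1.
Unit clause (x6) forces x6 = 1.
Unit clause (x9) forces x9 = 1.
Unit clause (x3') forces x3 = 0.
Unit clause (x5) forces x5 = 1.
Unit clause (x1') forces x1 = 0.
Unit clause (x7') forces x7 = 0.
But (x7) is also a unit clause — contradiction.
So every satisfying assignment has x8 = False.

False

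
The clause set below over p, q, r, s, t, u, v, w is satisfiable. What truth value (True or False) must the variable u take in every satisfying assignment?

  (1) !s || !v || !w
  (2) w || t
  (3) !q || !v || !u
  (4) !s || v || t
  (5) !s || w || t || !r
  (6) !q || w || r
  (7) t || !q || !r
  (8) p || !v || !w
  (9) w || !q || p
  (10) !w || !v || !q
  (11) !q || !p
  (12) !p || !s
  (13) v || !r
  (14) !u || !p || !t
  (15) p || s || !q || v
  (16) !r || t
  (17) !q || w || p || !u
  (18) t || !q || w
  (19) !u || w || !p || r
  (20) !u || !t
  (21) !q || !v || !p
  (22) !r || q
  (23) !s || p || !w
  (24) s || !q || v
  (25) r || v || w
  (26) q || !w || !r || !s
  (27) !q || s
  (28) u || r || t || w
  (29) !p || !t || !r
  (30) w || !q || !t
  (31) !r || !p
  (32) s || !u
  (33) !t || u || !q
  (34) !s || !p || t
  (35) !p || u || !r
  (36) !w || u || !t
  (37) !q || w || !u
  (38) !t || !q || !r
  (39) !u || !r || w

False

Suppose u = true.
From the singleton clause (!t), t = false.
From the singleton clause (w), w = true.
From the singleton clause (!r), r = false.
From the singleton clause (s), s = true.
From the singleton clause (!v), v = false.
Now (v) is unsatisfied and unit — conflict.
So every satisfying assignment has u = False.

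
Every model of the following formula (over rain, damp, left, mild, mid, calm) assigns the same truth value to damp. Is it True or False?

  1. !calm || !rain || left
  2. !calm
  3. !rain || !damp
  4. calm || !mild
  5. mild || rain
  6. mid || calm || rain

Suppose damp = true.
Unit clause (!calm) forces calm = false.
Unit clause (!rain) forces rain = false.
Unit clause (!mild) forces mild = false.
But (mild) is also a unit clause — contradiction.
So every satisfying assignment has damp = False.

False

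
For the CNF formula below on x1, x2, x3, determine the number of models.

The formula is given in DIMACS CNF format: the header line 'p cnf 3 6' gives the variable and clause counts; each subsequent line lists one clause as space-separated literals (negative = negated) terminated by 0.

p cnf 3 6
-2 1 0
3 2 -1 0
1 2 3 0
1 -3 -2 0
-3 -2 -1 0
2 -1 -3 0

2

There are 2^3 = 8 truth assignments over (x1, x2, x3).
Check each against the 6 clauses (columns in the order x1, x2, x3):
  F F F  ✗ fails (x1 ∨ x2 ∨ x3)
  F F T  ✓ satisfies all
  F T F  ✗ fails (¬x2 ∨ x1)
  F T T  ✗ fails (¬x2 ∨ x1)
  T F F  ✗ fails (x3 ∨ x2 ∨ ¬x1)
  T F T  ✗ fails (x2 ∨ ¬x1 ∨ ¬x3)
  T T F  ✓ satisfies all
  T T T  ✗ fails (¬x3 ∨ ¬x2 ∨ ¬x1)
2 of the 8 rows are models.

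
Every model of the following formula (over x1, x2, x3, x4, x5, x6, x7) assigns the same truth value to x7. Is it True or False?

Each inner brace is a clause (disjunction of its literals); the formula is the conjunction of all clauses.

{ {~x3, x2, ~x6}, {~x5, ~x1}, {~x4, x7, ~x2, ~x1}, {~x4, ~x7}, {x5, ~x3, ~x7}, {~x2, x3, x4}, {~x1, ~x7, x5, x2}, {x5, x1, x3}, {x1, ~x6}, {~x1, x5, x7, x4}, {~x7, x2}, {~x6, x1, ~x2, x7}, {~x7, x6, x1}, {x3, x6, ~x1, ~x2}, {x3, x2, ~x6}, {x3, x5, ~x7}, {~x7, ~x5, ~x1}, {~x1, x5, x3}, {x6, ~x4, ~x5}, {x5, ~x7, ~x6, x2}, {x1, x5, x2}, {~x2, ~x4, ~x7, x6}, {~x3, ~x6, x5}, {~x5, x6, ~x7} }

False

Suppose x7 = 1.
The clause (~x4) is unit, so x4 = 0.
The clause (x2) is unit, so x2 = 1.
The clause (x3) is unit, so x3 = 1.
The clause (x5) is unit, so x5 = 1.
The clause (~x1) is unit, so x1 = 0.
The clause (~x6) is unit, so x6 = 0.
That conflicts with the unit clause (x6).
So every satisfying assignment has x7 = False.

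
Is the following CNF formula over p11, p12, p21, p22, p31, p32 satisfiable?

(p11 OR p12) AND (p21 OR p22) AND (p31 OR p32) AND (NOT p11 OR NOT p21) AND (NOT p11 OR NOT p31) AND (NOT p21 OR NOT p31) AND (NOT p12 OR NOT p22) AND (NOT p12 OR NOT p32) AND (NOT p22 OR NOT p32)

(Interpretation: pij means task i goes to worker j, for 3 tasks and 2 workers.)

Unsatisfiable

Try p11 = true.
From the singleton clause (NOT p21), p21 = false.
From the singleton clause (p22), p22 = true.
From the singleton clause (NOT p31), p31 = false.
From the singleton clause (p32), p32 = true.
But (NOT p32) is also a unit clause — contradiction.
So p11 must be the other value — set p11 = false.
From the singleton clause (p12), p12 = true.
From the singleton clause (NOT p22), p22 = false.
From the singleton clause (p21), p21 = true.
From the singleton clause (NOT p31), p31 = false.
From the singleton clause (p32), p32 = true.
But (NOT p32) is also a unit clause — contradiction.
Either choice for p11 ends in contradiction.
No assignment satisfies every clause.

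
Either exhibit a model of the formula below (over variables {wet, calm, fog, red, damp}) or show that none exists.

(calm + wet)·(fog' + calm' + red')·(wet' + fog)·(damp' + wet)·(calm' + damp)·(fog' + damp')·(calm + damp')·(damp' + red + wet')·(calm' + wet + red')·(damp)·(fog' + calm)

(damp) alone gives damp = 1.
(wet) alone gives wet = 1.
(fog) alone gives fog = 1.
That conflicts with the unit clause (fog').

UNSATISFIABLE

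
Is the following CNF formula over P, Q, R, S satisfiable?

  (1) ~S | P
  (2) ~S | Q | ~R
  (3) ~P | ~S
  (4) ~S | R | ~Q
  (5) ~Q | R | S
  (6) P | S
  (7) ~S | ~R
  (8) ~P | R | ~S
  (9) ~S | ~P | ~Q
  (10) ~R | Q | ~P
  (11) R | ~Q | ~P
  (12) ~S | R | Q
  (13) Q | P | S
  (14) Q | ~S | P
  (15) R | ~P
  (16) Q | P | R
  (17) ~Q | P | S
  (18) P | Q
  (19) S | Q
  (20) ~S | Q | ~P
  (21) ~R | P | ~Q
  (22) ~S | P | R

Yes, satisfiable

Suppose S = 0.
(P) alone gives P = 1.
(R) alone gives R = 1.
(Q) alone gives Q = 1.
All clauses are satisfied.
A satisfying assignment: P ↦ 1,  Q ↦ 1,  R ↦ 1,  S ↦ 0.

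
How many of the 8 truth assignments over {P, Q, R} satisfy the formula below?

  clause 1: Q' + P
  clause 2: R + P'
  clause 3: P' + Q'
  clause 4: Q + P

1

There are 2^3 = 8 truth assignments over (P, Q, R).
Split on P. With P = 1, the clauses containing P are satisfied and P' drops from the rest; 1 of the 2^2 = 4 assignments to the other variables satisfy what remains.
With P = 0, by the same count on the reduced clause set, 0 assignments work.
Total: 1 + 0 = 1.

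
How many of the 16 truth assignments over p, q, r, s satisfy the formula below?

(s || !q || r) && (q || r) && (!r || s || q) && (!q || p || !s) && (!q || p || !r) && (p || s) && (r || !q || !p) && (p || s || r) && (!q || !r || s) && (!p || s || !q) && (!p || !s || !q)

There are 2^4 = 16 truth assignments over (p, q, r, s).
Check each against the 11 clauses (columns in the order p, q, r, s):
  F F F F  ✗ fails (q || r)
  F F F T  ✗ fails (q || r)
  F F T F  ✗ fails (!r || s || q)
  F F T T  ✓ satisfies all
  F T F F  ✗ fails (s || !q || r)
  F T F T  ✗ fails (!q || p || !s)
  F T T F  ✗ fails (!q || p || !r)
  F T T T  ✗ fails (!q || p || !s)
  T F F F  ✗ fails (q || r)
  T F F T  ✗ fails (q || r)
  T F T F  ✗ fails (!r || s || q)
  T F T T  ✓ satisfies all
  T T F F  ✗ fails (s || !q || r)
  T T F T  ✗ fails (r || !q || !p)
  T T T F  ✗ fails (!q || !r || s)
  T T T T  ✗ fails (!p || !s || !q)
2 of the 16 rows are models.

2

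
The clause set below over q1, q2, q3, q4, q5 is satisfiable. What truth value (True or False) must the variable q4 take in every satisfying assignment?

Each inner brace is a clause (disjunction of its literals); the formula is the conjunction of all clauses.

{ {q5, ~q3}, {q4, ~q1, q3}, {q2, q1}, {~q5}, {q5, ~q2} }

Suppose q4 = 0.
Unit clause (~q5) forces q5 = 0.
Unit clause (~q3) forces q3 = 0.
Unit clause (~q1) forces q1 = 0.
Unit clause (q2) forces q2 = 1.
Now (~q2) is unsatisfied and unit — conflict.
So every satisfying assignment has q4 = True.

True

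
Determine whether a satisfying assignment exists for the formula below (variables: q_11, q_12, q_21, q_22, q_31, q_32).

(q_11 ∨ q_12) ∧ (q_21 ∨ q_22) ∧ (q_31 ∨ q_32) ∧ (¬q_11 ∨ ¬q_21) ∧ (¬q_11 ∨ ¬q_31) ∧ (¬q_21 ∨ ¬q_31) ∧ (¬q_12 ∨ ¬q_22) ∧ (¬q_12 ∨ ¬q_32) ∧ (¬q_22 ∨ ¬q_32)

No, unsatisfiable

Branch on q_11: set q_11 = True.
(¬q_21) alone gives q_21 = False.
(q_22) alone gives q_22 = True.
(¬q_31) alone gives q_31 = False.
(q_32) alone gives q_32 = True.
But (¬q_32) is also a unit clause — contradiction.
So q_11 must be the other value — set q_11 = False.
(q_12) alone gives q_12 = True.
(¬q_22) alone gives q_22 = False.
(q_21) alone gives q_21 = True.
(¬q_31) alone gives q_31 = False.
(q_32) alone gives q_32 = True.
But (¬q_32) is also a unit clause — contradiction.
Either choice for q_11 ends in contradiction.
No assignment satisfies every clause.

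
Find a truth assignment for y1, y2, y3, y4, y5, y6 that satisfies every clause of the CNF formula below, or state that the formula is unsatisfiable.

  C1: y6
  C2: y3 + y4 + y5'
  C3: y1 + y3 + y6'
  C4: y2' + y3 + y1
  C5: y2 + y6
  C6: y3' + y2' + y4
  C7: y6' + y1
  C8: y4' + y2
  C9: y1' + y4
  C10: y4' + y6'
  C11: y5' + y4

UNSATISFIABLE

From the singleton clause (y6), y6 = 1.
From the singleton clause (y1), y1 = 1.
From the singleton clause (y4), y4 = 1.
Now (y4') is unsatisfied and unit — conflict.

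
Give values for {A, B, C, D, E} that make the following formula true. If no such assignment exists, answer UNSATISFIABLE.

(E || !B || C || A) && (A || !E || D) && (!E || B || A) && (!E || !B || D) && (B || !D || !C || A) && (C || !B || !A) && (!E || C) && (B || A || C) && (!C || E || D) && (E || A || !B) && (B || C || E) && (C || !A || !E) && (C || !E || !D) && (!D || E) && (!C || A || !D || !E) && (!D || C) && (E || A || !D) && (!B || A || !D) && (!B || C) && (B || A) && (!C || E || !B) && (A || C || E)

A: true; B: false; C: true; D: true; E: true

Case E = true:
(C) alone gives C = true.
Case A = true:
Case B = false:
All clauses hold; D can take either value.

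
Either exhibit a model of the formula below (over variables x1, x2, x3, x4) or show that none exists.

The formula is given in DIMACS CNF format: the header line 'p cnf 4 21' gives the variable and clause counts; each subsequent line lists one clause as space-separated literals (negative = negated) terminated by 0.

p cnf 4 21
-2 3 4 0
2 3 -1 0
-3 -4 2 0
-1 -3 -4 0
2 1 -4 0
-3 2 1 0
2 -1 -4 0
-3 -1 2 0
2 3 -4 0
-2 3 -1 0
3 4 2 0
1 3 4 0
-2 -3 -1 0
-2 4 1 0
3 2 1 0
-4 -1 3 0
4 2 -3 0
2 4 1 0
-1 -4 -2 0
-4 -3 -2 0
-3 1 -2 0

x1=False,  x2=True,  x3=False,  x4=True

Suppose x2 = True.
Suppose x3 = False.
From the singleton clause (x4), x4 = True.
From the singleton clause (¬x1), x1 = False.
All clauses are satisfied.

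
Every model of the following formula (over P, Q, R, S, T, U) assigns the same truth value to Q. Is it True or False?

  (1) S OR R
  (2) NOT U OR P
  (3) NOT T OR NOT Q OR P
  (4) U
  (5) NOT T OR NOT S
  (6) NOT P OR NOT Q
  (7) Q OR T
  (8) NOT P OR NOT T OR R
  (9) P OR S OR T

False

Suppose Q = true.
From the singleton clause (U), U = true.
From the singleton clause (P), P = true.
But (NOT P) is also a unit clause — contradiction.
So every satisfying assignment has Q = False.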